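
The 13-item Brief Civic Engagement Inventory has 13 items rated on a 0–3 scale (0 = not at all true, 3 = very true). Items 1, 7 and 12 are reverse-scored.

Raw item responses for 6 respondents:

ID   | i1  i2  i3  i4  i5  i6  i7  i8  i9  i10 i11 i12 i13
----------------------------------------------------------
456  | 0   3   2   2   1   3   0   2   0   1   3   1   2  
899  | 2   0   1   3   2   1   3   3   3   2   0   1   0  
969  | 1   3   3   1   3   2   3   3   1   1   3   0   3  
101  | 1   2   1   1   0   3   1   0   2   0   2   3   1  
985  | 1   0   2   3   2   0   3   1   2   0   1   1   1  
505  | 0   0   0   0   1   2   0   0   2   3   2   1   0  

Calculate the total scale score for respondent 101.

16

Respondent 101 raw: 1, 2, 1, 1, 0, 3, 1, 0, 2, 0, 2, 3, 1.
Reverse-coded (reverse-coded value = 3 − response):
  item 1: 3 − 1 = 2
  item 2: 2
  item 3: 1
  item 4: 1
  item 5: 0
  item 6: 3
  item 7: 3 − 1 = 2
  item 8: 0
  item 9: 2
  item 10: 0
  item 11: 2
  item 12: 3 − 3 = 0
  item 13: 1
Sum = 2 + 2 + 1 + 1 + 0 + 3 + 2 + 0 + 2 + 0 + 2 + 0 + 1 = 16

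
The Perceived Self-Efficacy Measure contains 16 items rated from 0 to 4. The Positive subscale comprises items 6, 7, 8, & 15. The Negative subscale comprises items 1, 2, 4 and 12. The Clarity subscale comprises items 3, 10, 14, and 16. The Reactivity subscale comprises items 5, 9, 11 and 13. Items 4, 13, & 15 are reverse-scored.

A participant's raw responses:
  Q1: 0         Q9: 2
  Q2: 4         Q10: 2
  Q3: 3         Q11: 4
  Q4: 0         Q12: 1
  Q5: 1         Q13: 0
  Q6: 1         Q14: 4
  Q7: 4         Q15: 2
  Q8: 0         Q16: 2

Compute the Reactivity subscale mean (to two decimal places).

Reactivity items: 5, 9, 11, 13.
Of these, item 13 is reverse-scored; reversed = (0+4) − raw = 4 − raw.
  item 5: 1
  item 9: 2
  item 11: 4
  item 13: 4 − 0 = 4
Sum = 1 + 2 + 4 + 4 = 11
Mean = 11 / 4 = 2.75

2.75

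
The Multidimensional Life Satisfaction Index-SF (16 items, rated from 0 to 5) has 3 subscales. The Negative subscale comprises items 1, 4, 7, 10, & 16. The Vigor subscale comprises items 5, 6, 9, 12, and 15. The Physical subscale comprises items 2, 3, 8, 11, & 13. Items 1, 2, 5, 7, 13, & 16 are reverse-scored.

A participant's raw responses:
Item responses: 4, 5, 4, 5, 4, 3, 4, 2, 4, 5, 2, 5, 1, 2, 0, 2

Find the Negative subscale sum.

15

Negative items: 1, 4, 7, 10, 16.
Of these, items 1, 7, & 16 are reverse-scored; reversed = (0+5) − raw = 5 − raw.
  item 1: 5 − 4 = 1
  item 4: 5
  item 7: 5 − 4 = 1
  item 10: 5
  item 16: 5 − 2 = 3
Sum = 1 + 5 + 1 + 5 + 3 = 15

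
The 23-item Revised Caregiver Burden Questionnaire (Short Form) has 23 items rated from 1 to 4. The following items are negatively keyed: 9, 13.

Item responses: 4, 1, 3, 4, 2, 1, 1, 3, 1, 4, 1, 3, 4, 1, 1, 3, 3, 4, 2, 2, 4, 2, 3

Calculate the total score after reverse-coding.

57

Raw sum = 57. Negatively keyed items: 9, 13; their raw sum = 5.
Each reversal replaces raw with 5 − raw, changing the total by 5 − 2·raw per item.
Total = 57 + 2·5 − 2·5 = 57 + 10 − 10 = 57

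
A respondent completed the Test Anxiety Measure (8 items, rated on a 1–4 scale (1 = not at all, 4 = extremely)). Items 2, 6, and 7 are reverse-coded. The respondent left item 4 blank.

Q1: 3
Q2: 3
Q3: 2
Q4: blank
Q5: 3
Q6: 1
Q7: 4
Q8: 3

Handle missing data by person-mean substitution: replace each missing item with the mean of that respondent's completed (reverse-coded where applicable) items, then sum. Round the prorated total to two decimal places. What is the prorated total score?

20.57

Reverse-coded (on a 1–4 scale, reversed = 5 − raw):
  item 2: 5 − 3 = 2
  item 6: 5 − 1 = 4
  item 7: 5 − 4 = 1
Completed scored items (7 of 8): 3, 2, 2, 3, 4, 1, 3; sum = 18.
Person mean = 18 / 7 ≈ 2.5714
Prorated total = (18 / 7) × 8 = 20.57 (to 2 dp)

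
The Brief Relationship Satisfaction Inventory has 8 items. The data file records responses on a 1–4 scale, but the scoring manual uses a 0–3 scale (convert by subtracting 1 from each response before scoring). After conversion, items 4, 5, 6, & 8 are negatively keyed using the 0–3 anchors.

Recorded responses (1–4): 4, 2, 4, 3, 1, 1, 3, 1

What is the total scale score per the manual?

Convert to 0–3: 3, 1, 3, 2, 0, 0, 2, 0
Reverse-coded (reversed = (0+3) − raw = 3 − raw):
  item 4: 3 − 2 = 1
  item 5: 3 − 0 = 3
  item 6: 3 − 0 = 3
  item 8: 3 − 0 = 3
Scored: 3, 1, 3, 1, 3, 3, 2, 3
Total = 19

19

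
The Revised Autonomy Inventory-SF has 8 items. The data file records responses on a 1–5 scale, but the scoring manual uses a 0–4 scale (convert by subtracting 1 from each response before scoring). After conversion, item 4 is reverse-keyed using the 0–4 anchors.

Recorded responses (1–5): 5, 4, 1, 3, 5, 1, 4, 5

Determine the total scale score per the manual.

Convert to 0–4: 4, 3, 0, 2, 4, 0, 3, 4
Reverse-coded (on a 0–4 scale, reversed = 4 − raw):
  item 4: 4 − 2 = 2
Scored: 4, 3, 0, 2, 4, 0, 3, 4
Total = 20

20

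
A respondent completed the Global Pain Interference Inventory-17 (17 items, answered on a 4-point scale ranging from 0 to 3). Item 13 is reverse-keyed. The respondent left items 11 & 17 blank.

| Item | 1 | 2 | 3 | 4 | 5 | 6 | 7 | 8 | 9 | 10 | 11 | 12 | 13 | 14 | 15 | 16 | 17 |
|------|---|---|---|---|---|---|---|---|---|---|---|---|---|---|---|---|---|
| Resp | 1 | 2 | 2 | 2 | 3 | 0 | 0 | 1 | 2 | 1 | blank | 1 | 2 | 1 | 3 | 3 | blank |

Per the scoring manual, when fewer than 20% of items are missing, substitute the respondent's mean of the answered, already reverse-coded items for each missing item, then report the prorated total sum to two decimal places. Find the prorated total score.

26.07

Reverse-coded (on a 0–3 scale, reversed = 3 − raw):
  item 13: 3 − 2 = 1
Completed scored items (15 of 17): 1, 2, 2, 2, 3, 0, 0, 1, 2, 1, 1, 1, 1, 3, 3; sum = 23.
Person mean = 23 / 15 ≈ 1.5333
Prorated total = (23 / 15) × 17 = 26.07 (to 2 dp)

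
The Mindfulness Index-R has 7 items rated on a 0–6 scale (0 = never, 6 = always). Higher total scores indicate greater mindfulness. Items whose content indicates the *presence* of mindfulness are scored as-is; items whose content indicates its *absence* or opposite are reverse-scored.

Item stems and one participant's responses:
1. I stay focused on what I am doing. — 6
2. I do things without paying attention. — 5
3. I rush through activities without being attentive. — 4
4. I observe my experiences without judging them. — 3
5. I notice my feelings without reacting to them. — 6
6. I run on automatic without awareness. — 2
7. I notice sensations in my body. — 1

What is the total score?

Items 2, 3, 6 describe the absence/opposite of mindfulness → reverse-score.
on a 0–6 scale, reversed = 6 − raw.
  item 1: 6
  item 2: 6 − 5 = 1
  item 3: 6 − 4 = 2
  item 4: 3
  item 5: 6
  item 6: 6 − 2 = 4
  item 7: 1
Total = 6 + 1 + 2 + 3 + 6 + 4 + 1 = 23

23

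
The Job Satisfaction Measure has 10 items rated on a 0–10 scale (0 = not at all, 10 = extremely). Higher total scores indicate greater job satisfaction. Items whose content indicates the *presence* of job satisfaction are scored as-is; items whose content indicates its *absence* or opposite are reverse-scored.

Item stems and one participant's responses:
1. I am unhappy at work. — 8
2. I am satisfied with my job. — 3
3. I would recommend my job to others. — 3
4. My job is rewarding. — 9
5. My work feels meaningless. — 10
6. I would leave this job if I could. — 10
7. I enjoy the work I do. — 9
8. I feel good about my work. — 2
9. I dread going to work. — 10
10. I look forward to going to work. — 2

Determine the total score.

Items 1, 5, 6, 9 describe the absence/opposite of job satisfaction → reverse-score.
reversed = (0+10) − raw = 10 − raw.
  item 1: 10 − 8 = 2
  item 2: 3
  item 3: 3
  item 4: 9
  item 5: 10 − 10 = 0
  item 6: 10 − 10 = 0
  item 7: 9
  item 8: 2
  item 9: 10 − 10 = 0
  item 10: 2
Total = 2 + 3 + 3 + 9 + 0 + 0 + 9 + 2 + 0 + 2 = 30

30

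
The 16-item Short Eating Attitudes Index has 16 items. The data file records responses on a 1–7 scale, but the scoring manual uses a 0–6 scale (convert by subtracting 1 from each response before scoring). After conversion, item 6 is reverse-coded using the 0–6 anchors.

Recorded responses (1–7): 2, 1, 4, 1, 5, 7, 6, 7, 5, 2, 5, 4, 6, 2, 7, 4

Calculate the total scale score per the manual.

Convert to 0–6: 1, 0, 3, 0, 4, 6, 5, 6, 4, 1, 4, 3, 5, 1, 6, 3
Reverse-coded (reversed = (0+6) − raw = 6 − raw):
  item 6: 6 − 6 = 0
Scored: 1, 0, 3, 0, 4, 0, 5, 6, 4, 1, 4, 3, 5, 1, 6, 3
Total = 46

46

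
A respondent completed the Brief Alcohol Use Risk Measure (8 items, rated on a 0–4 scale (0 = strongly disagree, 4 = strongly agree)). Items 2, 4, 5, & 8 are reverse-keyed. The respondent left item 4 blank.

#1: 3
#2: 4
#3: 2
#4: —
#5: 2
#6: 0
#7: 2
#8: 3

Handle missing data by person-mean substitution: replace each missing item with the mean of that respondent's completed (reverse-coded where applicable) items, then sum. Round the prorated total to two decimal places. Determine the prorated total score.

11.43

Reverse-coded (on a 0–4 scale, reversed = 4 − raw):
  item 2: 4 − 4 = 0
  item 5: 4 − 2 = 2
  item 8: 4 − 3 = 1
Completed scored items (7 of 8): 3, 0, 2, 2, 0, 2, 1; sum = 10.
Person mean = 10 / 7 ≈ 1.4286
Prorated total = (10 / 7) × 8 = 11.43 (to 2 dp)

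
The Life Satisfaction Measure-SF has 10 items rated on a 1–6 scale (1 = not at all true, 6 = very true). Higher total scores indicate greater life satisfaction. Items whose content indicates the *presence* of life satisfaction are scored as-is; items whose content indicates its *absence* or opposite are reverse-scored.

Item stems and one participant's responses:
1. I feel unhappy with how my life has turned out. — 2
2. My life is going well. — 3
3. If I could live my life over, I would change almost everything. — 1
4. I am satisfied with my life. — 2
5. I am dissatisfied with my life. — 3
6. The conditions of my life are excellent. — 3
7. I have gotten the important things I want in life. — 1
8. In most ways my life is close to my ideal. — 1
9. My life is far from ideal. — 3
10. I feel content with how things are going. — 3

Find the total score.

Items 1, 3, 5, 9 describe the absence/opposite of life satisfaction → reverse-score.
reversed = (1+6) − raw = 7 − raw.
  item 1: 7 − 2 = 5
  item 2: 3
  item 3: 7 − 1 = 6
  item 4: 2
  item 5: 7 − 3 = 4
  item 6: 3
  item 7: 1
  item 8: 1
  item 9: 7 − 3 = 4
  item 10: 3
Total = 5 + 3 + 6 + 2 + 4 + 3 + 1 + 1 + 4 + 3 = 32

32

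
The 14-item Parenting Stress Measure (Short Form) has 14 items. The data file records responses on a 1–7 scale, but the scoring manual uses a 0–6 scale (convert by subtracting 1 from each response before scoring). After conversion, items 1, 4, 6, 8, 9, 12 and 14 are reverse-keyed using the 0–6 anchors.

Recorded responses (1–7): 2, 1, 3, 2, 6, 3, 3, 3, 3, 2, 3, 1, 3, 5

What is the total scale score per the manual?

44

Convert to 0–6: 1, 0, 2, 1, 5, 2, 2, 2, 2, 1, 2, 0, 2, 4
Reverse-coded (reversed = (0+6) − raw = 6 − raw):
  item 1: 6 − 1 = 5
  item 4: 6 − 1 = 5
  item 6: 6 − 2 = 4
  item 8: 6 − 2 = 4
  item 9: 6 − 2 = 4
  item 12: 6 − 0 = 6
  item 14: 6 − 4 = 2
Scored: 5, 0, 2, 5, 5, 4, 2, 4, 4, 1, 2, 6, 2, 2
Total = 44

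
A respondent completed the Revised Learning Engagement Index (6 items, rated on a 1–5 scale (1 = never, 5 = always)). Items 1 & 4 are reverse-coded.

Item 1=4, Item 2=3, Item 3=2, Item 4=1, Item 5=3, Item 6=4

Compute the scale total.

19

Reversing items 1 and 4 with 6 − raw:
Total = (6−4) + 3 + 2 + (6−1) + 3 + 4
      = 2 + 3 + 2 + 5 + 3 + 4 = 19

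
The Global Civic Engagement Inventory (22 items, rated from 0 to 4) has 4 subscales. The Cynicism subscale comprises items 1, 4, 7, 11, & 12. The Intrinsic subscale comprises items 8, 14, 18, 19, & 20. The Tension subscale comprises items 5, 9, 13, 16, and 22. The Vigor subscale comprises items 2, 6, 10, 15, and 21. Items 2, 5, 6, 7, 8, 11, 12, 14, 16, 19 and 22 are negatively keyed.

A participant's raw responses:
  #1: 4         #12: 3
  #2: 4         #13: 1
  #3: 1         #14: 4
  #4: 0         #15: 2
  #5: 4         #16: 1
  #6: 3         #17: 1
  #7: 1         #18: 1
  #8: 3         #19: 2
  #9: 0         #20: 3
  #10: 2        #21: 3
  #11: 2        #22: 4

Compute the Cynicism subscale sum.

10

Cynicism items: 1, 4, 7, 11, 12.
Of these, items 7, 11, and 12 are negatively keyed; reversed = (0+4) − raw = 4 − raw.
  item 1: 4
  item 4: 0
  item 7: 4 − 1 = 3
  item 11: 4 − 2 = 2
  item 12: 4 − 3 = 1
Sum = 4 + 0 + 3 + 2 + 1 = 10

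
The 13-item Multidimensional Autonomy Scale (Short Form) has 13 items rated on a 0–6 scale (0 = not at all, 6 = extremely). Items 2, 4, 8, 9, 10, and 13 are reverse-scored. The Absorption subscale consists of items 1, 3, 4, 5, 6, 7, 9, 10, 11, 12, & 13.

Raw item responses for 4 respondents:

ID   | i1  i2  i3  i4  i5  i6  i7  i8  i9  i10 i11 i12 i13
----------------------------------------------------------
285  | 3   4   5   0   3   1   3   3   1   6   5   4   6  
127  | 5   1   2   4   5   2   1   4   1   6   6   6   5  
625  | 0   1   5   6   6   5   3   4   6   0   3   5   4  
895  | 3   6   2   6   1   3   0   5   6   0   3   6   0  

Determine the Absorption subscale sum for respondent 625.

35

Respondent 625 raw: 0, 1, 5, 6, 6, 5, 3, 4, 6, 0, 3, 5, 4.
Absorption items: 1, 3, 4, 5, 6, 7, 9, 10, 11, 12, 13.
Reverse-coded (on a 0–6 scale, reversed = 6 − raw):
  item 1: 0
  item 3: 5
  item 4: 6 − 6 = 0
  item 5: 6
  item 6: 5
  item 7: 3
  item 9: 6 − 6 = 0
  item 10: 6 − 0 = 6
  item 11: 3
  item 12: 5
  item 13: 6 − 4 = 2
Sum = 0 + 5 + 0 + 6 + 5 + 3 + 0 + 6 + 3 + 5 + 2 = 35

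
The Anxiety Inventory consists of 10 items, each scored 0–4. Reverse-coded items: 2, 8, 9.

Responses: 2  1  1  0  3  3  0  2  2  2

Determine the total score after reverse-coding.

Reversing items 2, 8, and 9 with 4 − raw:
Total = 2 + (4−1) + 1 + 0 + 3 + 3 + 0 + (4−2) + (4−2) + 2
      = 2 + 3 + 1 + 0 + 3 + 3 + 0 + 2 + 2 + 2 = 18

18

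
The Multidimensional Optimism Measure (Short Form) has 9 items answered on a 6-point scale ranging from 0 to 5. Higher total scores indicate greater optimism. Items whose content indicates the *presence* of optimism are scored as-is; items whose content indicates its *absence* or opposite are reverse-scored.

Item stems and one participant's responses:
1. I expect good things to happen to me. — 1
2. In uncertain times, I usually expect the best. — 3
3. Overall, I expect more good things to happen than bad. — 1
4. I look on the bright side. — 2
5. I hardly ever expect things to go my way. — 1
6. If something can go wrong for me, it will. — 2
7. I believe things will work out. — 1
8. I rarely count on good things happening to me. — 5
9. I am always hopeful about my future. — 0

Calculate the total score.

15

Items 5, 6, 8 describe the absence/opposite of optimism → reverse-score.
on a 0–5 scale, reversed = 5 − raw.
  item 1: 1
  item 2: 3
  item 3: 1
  item 4: 2
  item 5: 5 − 1 = 4
  item 6: 5 − 2 = 3
  item 7: 1
  item 8: 5 − 5 = 0
  item 9: 0
Total = 1 + 3 + 1 + 2 + 4 + 3 + 1 + 0 + 0 = 15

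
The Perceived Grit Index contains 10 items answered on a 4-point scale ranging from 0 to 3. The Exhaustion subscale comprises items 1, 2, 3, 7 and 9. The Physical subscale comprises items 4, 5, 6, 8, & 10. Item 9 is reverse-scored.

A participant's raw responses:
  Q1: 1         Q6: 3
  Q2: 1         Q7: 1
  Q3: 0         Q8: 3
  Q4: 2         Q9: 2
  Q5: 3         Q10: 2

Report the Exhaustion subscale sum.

4

Exhaustion items: 1, 2, 3, 7, 9.
Of these, item 9 is reverse-scored; reverse-coded value = 3 − response.
  item 1: 1
  item 2: 1
  item 3: 0
  item 7: 1
  item 9: 3 − 2 = 1
Sum = 1 + 1 + 0 + 1 + 1 = 4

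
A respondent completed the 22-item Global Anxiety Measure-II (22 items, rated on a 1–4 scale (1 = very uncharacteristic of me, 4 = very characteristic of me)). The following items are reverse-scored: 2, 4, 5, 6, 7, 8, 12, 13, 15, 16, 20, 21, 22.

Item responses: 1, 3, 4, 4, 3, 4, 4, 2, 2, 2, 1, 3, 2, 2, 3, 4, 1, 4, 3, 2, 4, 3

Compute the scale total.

Raw sum = 61. Reverse-scored items: 2, 4, 5, 6, 7, 8, 12, 13, 15, 16, 20, 21, 22; their raw sum = 41.
Each reversal replaces raw with 5 − raw, changing the total by 5 − 2·raw per item.
Total = 61 + 13·5 − 2·41 = 61 + 65 − 82 = 44

44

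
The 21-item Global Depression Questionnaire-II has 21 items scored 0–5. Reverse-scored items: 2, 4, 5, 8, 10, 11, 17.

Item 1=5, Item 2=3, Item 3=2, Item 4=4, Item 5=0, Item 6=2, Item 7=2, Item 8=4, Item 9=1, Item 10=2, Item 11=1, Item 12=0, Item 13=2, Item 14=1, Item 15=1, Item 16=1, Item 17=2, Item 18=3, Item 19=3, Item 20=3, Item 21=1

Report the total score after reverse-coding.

46

Raw sum = 43. Reverse-scored items: 2, 4, 5, 8, 10, 11, 17; their raw sum = 16.
Each reversal replaces raw with 5 − raw, changing the total by 5 − 2·raw per item.
Total = 43 + 7·5 − 2·16 = 43 + 35 − 32 = 46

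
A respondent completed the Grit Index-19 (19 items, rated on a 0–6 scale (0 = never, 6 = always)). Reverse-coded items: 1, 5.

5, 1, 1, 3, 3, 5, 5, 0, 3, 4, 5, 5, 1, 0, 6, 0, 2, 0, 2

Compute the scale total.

47

Raw sum = 51. Reverse-coded items: 1, 5; their raw sum = 8.
Each reversal replaces raw with 6 − raw, changing the total by 6 − 2·raw per item.
Total = 51 + 2·6 − 2·8 = 51 + 12 − 16 = 47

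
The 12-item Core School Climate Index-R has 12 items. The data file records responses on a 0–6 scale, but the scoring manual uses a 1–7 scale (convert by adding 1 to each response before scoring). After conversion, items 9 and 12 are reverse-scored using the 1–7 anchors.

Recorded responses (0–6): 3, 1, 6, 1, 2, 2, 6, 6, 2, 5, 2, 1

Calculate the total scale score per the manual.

55

Convert to 1–7: 4, 2, 7, 2, 3, 3, 7, 7, 3, 6, 3, 2
Reverse-coded (reverse-coded value = 8 − response):
  item 9: 8 − 3 = 5
  item 12: 8 − 2 = 6
Scored: 4, 2, 7, 2, 3, 3, 7, 7, 5, 6, 3, 6
Total = 55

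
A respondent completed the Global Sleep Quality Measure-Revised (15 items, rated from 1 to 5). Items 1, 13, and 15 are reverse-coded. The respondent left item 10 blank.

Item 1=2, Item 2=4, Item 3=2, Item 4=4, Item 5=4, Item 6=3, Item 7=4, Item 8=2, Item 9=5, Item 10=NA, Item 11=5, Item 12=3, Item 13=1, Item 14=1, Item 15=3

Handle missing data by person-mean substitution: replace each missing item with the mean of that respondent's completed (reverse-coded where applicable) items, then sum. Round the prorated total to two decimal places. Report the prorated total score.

Reverse-coded (on a 1–5 scale, reversed = 6 − raw):
  item 1: 6 − 2 = 4
  item 13: 6 − 1 = 5
  item 15: 6 − 3 = 3
Completed scored items (14 of 15): 4, 4, 2, 4, 4, 3, 4, 2, 5, 5, 3, 5, 1, 3; sum = 49.
Person mean = 49 / 14 ≈ 3.5000
Prorated total = (49 / 14) × 15 = 52.50 (to 2 dp)

52.50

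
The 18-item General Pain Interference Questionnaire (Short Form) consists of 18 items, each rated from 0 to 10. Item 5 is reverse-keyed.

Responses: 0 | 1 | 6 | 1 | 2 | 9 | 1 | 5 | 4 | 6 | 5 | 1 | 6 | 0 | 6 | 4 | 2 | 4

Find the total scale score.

69

Raw sum = 63. Reverse-keyed items: 5; their raw sum = 2.
Each reversal replaces raw with 10 − raw, changing the total by 10 − 2·raw per item.
Total = 63 + 1·10 − 2·2 = 63 + 10 − 4 = 69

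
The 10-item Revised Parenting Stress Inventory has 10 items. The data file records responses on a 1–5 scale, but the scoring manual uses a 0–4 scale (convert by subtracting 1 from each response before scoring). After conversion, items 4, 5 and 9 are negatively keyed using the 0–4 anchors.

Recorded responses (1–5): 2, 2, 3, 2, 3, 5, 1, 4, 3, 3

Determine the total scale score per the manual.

Convert to 0–4: 1, 1, 2, 1, 2, 4, 0, 3, 2, 2
Reverse-coded (on a 0–4 scale, reversed = 4 − raw):
  item 4: 4 − 1 = 3
  item 5: 4 − 2 = 2
  item 9: 4 − 2 = 2
Scored: 1, 1, 2, 3, 2, 4, 0, 3, 2, 2
Total = 20

20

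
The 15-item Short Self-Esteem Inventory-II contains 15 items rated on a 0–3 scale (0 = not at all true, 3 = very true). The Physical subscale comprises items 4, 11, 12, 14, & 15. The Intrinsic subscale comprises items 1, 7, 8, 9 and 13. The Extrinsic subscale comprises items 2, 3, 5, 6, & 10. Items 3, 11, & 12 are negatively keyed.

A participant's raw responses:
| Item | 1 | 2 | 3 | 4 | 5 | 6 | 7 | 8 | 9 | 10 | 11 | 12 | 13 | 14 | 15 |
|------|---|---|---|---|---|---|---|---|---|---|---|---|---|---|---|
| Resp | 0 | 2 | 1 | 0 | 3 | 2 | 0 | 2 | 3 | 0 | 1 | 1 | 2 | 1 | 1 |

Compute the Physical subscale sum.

6

Physical items: 4, 11, 12, 14, 15.
Of these, items 11 and 12 are negatively keyed; reversed = (0+3) − raw = 3 − raw.
  item 4: 0
  item 11: 3 − 1 = 2
  item 12: 3 − 1 = 2
  item 14: 1
  item 15: 1
Sum = 0 + 2 + 2 + 1 + 1 = 6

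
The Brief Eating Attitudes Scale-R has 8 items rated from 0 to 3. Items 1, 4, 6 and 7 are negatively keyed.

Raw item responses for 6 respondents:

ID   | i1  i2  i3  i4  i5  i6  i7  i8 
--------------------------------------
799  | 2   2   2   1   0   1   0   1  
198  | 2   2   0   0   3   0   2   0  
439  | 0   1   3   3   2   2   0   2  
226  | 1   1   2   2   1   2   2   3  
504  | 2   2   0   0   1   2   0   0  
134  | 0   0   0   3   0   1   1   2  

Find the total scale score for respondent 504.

11

Respondent 504 raw: 2, 2, 0, 0, 1, 2, 0, 0.
Reverse-coded (reversed = (0+3) − raw = 3 − raw):
  item 1: 3 − 2 = 1
  item 2: 2
  item 3: 0
  item 4: 3 − 0 = 3
  item 5: 1
  item 6: 3 − 2 = 1
  item 7: 3 − 0 = 3
  item 8: 0
Sum = 1 + 2 + 0 + 3 + 1 + 1 + 3 + 0 = 11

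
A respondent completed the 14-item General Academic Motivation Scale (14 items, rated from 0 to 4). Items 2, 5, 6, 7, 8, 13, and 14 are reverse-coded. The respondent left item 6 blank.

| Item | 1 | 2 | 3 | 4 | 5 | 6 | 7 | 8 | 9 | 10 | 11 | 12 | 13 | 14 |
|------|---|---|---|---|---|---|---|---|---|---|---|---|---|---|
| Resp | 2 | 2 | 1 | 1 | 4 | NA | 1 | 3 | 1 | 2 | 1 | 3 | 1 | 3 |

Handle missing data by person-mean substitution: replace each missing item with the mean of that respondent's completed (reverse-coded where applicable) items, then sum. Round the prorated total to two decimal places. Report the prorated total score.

Reverse-coded (reverse-coded value = 4 − response):
  item 2: 4 − 2 = 2
  item 5: 4 − 4 = 0
  item 7: 4 − 1 = 3
  item 8: 4 − 3 = 1
  item 13: 4 − 1 = 3
  item 14: 4 − 3 = 1
Completed scored items (13 of 14): 2, 2, 1, 1, 0, 3, 1, 1, 2, 1, 3, 3, 1; sum = 21.
Person mean = 21 / 13 ≈ 1.6154
Prorated total = (21 / 13) × 14 = 22.62 (to 2 dp)

22.62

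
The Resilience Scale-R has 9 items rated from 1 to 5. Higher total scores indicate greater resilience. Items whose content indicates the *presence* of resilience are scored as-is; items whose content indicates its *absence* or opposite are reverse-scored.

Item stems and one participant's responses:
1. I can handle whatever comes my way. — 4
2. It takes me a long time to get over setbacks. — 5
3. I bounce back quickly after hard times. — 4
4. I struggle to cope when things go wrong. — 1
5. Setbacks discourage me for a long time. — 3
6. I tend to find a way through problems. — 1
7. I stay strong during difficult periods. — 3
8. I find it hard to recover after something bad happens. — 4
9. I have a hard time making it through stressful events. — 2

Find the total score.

27

Items 2, 4, 5, 8, 9 describe the absence/opposite of resilience → reverse-score.
reversed = (1+5) − raw = 6 − raw.
  item 1: 4
  item 2: 6 − 5 = 1
  item 3: 4
  item 4: 6 − 1 = 5
  item 5: 6 − 3 = 3
  item 6: 1
  item 7: 3
  item 8: 6 − 4 = 2
  item 9: 6 − 2 = 4
Total = 4 + 1 + 4 + 5 + 3 + 1 + 3 + 2 + 4 = 27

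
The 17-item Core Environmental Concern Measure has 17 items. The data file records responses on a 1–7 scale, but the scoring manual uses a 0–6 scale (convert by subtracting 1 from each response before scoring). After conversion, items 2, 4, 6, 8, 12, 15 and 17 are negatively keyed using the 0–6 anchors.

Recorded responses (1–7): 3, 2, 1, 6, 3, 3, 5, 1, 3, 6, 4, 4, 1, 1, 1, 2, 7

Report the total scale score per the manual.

44

Convert to 0–6: 2, 1, 0, 5, 2, 2, 4, 0, 2, 5, 3, 3, 0, 0, 0, 1, 6
Reverse-coded (reversed = (0+6) − raw = 6 − raw):
  item 2: 6 − 1 = 5
  item 4: 6 − 5 = 1
  item 6: 6 − 2 = 4
  item 8: 6 − 0 = 6
  item 12: 6 − 3 = 3
  item 15: 6 − 0 = 6
  item 17: 6 − 6 = 0
Scored: 2, 5, 0, 1, 2, 4, 4, 6, 2, 5, 3, 3, 0, 0, 6, 1, 0
Total = 44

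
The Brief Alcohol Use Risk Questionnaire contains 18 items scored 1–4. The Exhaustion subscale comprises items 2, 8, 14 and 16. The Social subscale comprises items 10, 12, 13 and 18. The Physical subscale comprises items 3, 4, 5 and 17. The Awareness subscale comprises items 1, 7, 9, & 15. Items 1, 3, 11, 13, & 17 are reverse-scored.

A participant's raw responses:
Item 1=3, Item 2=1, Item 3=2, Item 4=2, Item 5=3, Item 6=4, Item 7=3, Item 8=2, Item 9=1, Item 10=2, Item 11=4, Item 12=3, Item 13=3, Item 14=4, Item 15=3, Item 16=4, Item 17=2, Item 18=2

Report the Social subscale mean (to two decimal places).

2.25

Social items: 10, 12, 13, 18.
Of these, item 13 is reverse-scored; on a 1–4 scale, reversed = 5 − raw.
  item 10: 2
  item 12: 3
  item 13: 5 − 3 = 2
  item 18: 2
Sum = 2 + 3 + 2 + 2 = 9
Mean = 9 / 4 = 2.25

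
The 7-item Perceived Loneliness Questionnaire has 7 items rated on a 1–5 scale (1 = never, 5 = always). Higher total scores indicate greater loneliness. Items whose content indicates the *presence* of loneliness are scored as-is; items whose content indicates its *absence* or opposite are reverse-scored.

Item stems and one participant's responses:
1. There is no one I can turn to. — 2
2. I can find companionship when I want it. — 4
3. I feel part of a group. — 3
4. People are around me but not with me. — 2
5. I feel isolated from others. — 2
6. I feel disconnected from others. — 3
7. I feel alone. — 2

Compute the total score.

16

Items 2, 3 describe the absence/opposite of loneliness → reverse-score.
reverse-coded value = 6 − response.
  item 1: 2
  item 2: 6 − 4 = 2
  item 3: 6 − 3 = 3
  item 4: 2
  item 5: 2
  item 6: 3
  item 7: 2
Total = 2 + 2 + 3 + 2 + 2 + 3 + 2 = 16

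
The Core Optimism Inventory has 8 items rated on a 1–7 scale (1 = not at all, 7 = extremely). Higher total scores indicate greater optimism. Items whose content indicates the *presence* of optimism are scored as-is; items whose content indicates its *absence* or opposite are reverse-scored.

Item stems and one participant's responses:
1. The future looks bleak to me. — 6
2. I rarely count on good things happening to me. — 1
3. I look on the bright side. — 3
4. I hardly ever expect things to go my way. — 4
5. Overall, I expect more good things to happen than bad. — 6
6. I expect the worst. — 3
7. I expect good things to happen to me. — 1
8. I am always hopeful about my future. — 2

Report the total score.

Items 1, 2, 4, 6 describe the absence/opposite of optimism → reverse-score.
reverse-coded value = 8 − response.
  item 1: 8 − 6 = 2
  item 2: 8 − 1 = 7
  item 3: 3
  item 4: 8 − 4 = 4
  item 5: 6
  item 6: 8 − 3 = 5
  item 7: 1
  item 8: 2
Total = 2 + 7 + 3 + 4 + 6 + 5 + 1 + 2 = 30

30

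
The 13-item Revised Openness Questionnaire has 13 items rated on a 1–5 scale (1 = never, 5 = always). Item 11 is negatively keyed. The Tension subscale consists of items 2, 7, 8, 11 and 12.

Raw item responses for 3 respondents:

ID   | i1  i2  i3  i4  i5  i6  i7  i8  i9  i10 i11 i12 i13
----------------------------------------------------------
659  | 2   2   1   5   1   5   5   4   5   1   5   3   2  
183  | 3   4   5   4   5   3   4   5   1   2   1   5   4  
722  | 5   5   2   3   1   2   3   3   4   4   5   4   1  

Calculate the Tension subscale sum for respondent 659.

15

Respondent 659 raw: 2, 2, 1, 5, 1, 5, 5, 4, 5, 1, 5, 3, 2.
Tension items: 2, 7, 8, 11, 12.
Reverse-coded (reversed = (1+5) − raw = 6 − raw):
  item 2: 2
  item 7: 5
  item 8: 4
  item 11: 6 − 5 = 1
  item 12: 3
Sum = 2 + 5 + 4 + 1 + 3 = 15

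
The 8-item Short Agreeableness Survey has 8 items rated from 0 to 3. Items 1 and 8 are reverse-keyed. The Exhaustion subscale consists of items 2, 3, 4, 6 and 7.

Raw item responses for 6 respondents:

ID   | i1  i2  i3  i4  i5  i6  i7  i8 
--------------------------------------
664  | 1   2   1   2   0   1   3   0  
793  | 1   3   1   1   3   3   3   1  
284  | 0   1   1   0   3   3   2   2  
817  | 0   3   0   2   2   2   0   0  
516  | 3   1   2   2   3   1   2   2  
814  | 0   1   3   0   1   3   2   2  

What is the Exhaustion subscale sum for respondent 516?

8

Respondent 516 raw: 3, 1, 2, 2, 3, 1, 2, 2.
Exhaustion items: 2, 3, 4, 6, 7.
Reverse-coded (reversed = (0+3) − raw = 3 − raw):
  item 2: 1
  item 3: 2
  item 4: 2
  item 6: 1
  item 7: 2
Sum = 1 + 2 + 2 + 1 + 2 = 8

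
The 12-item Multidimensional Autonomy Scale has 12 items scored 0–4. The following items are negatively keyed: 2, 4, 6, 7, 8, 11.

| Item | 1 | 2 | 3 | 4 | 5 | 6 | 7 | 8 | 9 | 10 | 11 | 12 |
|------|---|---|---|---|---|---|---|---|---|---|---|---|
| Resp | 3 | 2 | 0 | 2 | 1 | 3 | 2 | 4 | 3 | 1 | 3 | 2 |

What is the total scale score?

Apply reverse scoring (reversed = (0+4) − raw = 4 − raw):
  item 2: 4 − 2 = 2
  item 4: 4 − 2 = 2
  item 6: 4 − 3 = 1
  item 7: 4 − 2 = 2
  item 8: 4 − 4 = 0
  item 11: 4 − 3 = 1
After reverse-coding: 3, 2, 0, 2, 1, 1, 2, 0, 3, 1, 1, 2
Total = 3 + 2 + 0 + 2 + 1 + 1 + 2 + 0 + 3 + 1 + 1 + 2 = 18

18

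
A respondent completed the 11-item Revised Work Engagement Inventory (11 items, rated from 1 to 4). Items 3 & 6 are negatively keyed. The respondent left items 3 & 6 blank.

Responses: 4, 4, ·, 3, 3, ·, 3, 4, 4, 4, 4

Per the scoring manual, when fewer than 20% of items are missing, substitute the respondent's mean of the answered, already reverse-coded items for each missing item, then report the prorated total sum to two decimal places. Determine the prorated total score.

40.33

Reverse-coded (reversed = (1+4) − raw = 5 − raw):
Completed scored items (9 of 11): 4, 4, 3, 3, 3, 4, 4, 4, 4; sum = 33.
Person mean = 33 / 9 ≈ 3.6667
Prorated total = (33 / 9) × 11 = 40.33 (to 2 dp)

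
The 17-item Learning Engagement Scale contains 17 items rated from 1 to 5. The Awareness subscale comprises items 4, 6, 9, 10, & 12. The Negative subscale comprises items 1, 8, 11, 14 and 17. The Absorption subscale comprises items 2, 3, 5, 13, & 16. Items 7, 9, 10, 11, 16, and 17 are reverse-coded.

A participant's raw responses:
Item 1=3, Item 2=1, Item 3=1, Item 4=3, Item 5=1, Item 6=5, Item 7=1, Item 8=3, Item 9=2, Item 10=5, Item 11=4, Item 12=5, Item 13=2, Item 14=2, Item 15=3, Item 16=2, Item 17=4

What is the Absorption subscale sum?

Absorption items: 2, 3, 5, 13, 16.
Of these, item 16 is reverse-coded; reversed = (1+5) − raw = 6 − raw.
  item 2: 1
  item 3: 1
  item 5: 1
  item 13: 2
  item 16: 6 − 2 = 4
Sum = 1 + 1 + 1 + 2 + 4 = 9

9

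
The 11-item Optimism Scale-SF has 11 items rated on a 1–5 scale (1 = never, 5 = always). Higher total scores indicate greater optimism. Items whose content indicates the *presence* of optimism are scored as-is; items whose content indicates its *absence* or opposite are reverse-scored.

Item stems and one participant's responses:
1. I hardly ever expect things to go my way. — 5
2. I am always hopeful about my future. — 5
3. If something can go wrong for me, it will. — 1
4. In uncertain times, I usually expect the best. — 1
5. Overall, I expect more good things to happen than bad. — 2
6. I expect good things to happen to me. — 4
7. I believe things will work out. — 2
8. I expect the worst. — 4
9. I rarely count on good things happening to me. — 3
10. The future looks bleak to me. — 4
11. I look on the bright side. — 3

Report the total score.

30

Items 1, 3, 8, 9, 10 describe the absence/opposite of optimism → reverse-score.
reverse-coded value = 6 − response.
  item 1: 6 − 5 = 1
  item 2: 5
  item 3: 6 − 1 = 5
  item 4: 1
  item 5: 2
  item 6: 4
  item 7: 2
  item 8: 6 − 4 = 2
  item 9: 6 − 3 = 3
  item 10: 6 − 4 = 2
  item 11: 3
Total = 1 + 5 + 5 + 1 + 2 + 4 + 2 + 2 + 3 + 2 + 3 = 30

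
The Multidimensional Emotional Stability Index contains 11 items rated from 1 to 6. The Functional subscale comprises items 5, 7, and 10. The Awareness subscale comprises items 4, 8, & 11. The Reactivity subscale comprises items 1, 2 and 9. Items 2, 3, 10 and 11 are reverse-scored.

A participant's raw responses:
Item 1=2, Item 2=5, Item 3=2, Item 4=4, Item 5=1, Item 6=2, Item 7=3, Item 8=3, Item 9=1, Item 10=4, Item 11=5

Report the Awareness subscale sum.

Awareness items: 4, 8, 11.
Of these, item 11 is reverse-scored; on a 1–6 scale, reversed = 7 − raw.
  item 4: 4
  item 8: 3
  item 11: 7 − 5 = 2
Sum = 4 + 3 + 2 = 9

9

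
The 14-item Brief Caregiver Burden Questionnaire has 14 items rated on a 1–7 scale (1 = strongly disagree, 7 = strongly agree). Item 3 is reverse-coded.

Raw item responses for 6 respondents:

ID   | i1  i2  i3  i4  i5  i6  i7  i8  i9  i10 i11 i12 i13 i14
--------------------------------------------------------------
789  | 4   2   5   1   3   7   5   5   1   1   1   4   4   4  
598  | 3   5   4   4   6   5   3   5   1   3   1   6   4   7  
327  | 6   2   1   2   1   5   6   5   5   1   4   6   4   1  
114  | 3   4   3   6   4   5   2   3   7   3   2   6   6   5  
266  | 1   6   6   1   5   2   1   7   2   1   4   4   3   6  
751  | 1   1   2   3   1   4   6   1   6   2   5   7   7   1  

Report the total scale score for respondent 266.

Respondent 266 raw: 1, 6, 6, 1, 5, 2, 1, 7, 2, 1, 4, 4, 3, 6.
Reverse-coded (reverse-coded value = 8 − response):
  item 1: 1
  item 2: 6
  item 3: 8 − 6 = 2
  item 4: 1
  item 5: 5
  item 6: 2
  item 7: 1
  item 8: 7
  item 9: 2
  item 10: 1
  item 11: 4
  item 12: 4
  item 13: 3
  item 14: 6
Sum = 1 + 6 + 2 + 1 + 5 + 2 + 1 + 7 + 2 + 1 + 4 + 4 + 3 + 6 = 45

45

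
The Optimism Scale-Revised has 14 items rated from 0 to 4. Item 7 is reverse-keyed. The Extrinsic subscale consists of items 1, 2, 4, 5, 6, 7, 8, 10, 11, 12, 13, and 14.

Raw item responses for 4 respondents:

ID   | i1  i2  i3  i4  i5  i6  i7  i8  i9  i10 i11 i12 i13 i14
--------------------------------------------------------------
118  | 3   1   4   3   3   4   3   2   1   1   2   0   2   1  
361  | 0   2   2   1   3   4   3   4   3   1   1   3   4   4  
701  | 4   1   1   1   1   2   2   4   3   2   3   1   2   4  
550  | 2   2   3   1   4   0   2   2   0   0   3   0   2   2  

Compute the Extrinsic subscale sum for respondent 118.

Respondent 118 raw: 3, 1, 4, 3, 3, 4, 3, 2, 1, 1, 2, 0, 2, 1.
Extrinsic items: 1, 2, 4, 5, 6, 7, 8, 10, 11, 12, 13, 14.
Reverse-coded (reversed = (0+4) − raw = 4 − raw):
  item 1: 3
  item 2: 1
  item 4: 3
  item 5: 3
  item 6: 4
  item 7: 4 − 3 = 1
  item 8: 2
  item 10: 1
  item 11: 2
  item 12: 0
  item 13: 2
  item 14: 1
Sum = 3 + 1 + 3 + 3 + 4 + 1 + 2 + 1 + 2 + 0 + 2 + 1 = 23

23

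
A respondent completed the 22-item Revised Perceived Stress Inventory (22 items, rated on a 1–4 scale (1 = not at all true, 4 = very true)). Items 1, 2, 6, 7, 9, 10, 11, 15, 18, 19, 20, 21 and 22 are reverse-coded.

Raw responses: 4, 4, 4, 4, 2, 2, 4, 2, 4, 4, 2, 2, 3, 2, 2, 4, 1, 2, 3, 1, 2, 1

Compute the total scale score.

Reversing items 1, 2, 6, 7, 9, 10, 11, 15, 18, 19, 20, 21, and 22 with 5 − raw:
Total = (5−4) + (5−4) + 4 + 4 + 2 + (5−2) + (5−4) + 2 + (5−4) + (5−4) + (5−2) + 2 + 3 + 2 + (5−2) + 4 + 1 + (5−2) + (5−3) + (5−1) + (5−2) + (5−1)
      = 1 + 1 + 4 + 4 + 2 + 3 + 1 + 2 + 1 + 1 + 3 + 2 + 3 + 2 + 3 + 4 + 1 + 3 + 2 + 4 + 3 + 4 = 54

54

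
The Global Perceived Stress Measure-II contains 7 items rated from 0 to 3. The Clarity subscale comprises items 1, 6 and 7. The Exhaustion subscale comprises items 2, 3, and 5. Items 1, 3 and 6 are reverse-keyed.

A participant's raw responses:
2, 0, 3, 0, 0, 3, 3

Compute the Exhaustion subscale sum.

0

Exhaustion items: 2, 3, 5.
Of these, item 3 is reverse-keyed; on a 0–3 scale, reversed = 3 − raw.
  item 2: 0
  item 3: 3 − 3 = 0
  item 5: 0
Sum = 0 + 0 + 0 = 0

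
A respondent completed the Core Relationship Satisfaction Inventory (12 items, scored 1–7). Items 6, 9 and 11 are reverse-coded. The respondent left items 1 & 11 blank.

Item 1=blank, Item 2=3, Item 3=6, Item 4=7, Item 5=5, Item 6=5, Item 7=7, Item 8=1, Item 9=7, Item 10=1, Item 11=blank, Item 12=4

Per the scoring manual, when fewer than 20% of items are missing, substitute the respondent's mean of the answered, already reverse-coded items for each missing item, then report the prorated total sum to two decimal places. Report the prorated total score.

45.60

Reverse-coded (reverse-coded value = 8 − response):
  item 6: 8 − 5 = 3
  item 9: 8 − 7 = 1
Completed scored items (10 of 12): 3, 6, 7, 5, 3, 7, 1, 1, 1, 4; sum = 38.
Person mean = 38 / 10 ≈ 3.8000
Prorated total = (38 / 10) × 12 = 45.60 (to 2 dp)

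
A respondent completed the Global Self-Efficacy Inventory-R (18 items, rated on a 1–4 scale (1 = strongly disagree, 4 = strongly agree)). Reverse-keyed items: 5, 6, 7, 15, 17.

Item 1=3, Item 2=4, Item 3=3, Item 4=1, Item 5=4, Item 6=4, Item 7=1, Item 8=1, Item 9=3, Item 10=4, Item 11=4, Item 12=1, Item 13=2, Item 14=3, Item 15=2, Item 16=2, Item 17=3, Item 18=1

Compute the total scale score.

43

Reverse-coded items (reversed = (1+4) − raw = 5 − raw):
  item 5: 5 − 4 = 1
  item 6: 5 − 4 = 1
  item 7: 5 − 1 = 4
  item 15: 5 − 2 = 3
  item 17: 5 − 3 = 2
Scored responses: 3, 4, 3, 1, 1, 1, 4, 1, 3, 4, 4, 1, 2, 3, 3, 2, 2, 1
Total = 3 + 4 + 3 + 1 + 1 + 1 + 4 + 1 + 3 + 4 + 4 + 1 + 2 + 3 + 3 + 2 + 2 + 1 = 43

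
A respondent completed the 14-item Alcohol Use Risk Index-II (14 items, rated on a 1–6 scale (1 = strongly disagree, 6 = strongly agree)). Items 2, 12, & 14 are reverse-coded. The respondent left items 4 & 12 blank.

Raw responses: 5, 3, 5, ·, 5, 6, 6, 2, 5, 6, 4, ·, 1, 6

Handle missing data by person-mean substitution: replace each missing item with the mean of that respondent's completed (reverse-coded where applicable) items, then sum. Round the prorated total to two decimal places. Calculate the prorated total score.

58.33

Reverse-coded (reversed = (1+6) − raw = 7 − raw):
  item 2: 7 − 3 = 4
  item 14: 7 − 6 = 1
Completed scored items (12 of 14): 5, 4, 5, 5, 6, 6, 2, 5, 6, 4, 1, 1; sum = 50.
Person mean = 50 / 12 ≈ 4.1667
Prorated total = (50 / 12) × 14 = 58.33 (to 2 dp)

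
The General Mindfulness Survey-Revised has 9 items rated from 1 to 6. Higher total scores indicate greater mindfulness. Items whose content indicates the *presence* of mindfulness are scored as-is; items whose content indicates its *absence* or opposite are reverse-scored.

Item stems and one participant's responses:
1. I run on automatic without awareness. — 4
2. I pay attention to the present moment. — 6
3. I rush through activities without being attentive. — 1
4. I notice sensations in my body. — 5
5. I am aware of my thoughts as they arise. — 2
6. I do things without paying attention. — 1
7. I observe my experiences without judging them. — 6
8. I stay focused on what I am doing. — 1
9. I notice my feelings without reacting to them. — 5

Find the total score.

Items 1, 3, 6 describe the absence/opposite of mindfulness → reverse-score.
reversed = (1+6) − raw = 7 − raw.
  item 1: 7 − 4 = 3
  item 2: 6
  item 3: 7 − 1 = 6
  item 4: 5
  item 5: 2
  item 6: 7 − 1 = 6
  item 7: 6
  item 8: 1
  item 9: 5
Total = 3 + 6 + 6 + 5 + 2 + 6 + 6 + 1 + 5 = 40

40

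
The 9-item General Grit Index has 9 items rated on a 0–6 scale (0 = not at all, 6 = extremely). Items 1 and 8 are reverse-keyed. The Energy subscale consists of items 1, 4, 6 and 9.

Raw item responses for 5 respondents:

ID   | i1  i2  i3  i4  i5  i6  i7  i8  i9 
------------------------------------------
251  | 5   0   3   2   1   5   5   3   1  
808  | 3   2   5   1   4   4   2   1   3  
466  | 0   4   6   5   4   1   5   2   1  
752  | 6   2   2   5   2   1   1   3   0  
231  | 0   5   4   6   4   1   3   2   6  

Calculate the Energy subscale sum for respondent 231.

19

Respondent 231 raw: 0, 5, 4, 6, 4, 1, 3, 2, 6.
Energy items: 1, 4, 6, 9.
Reverse-coded (reverse-coded value = 6 − response):
  item 1: 6 − 0 = 6
  item 4: 6
  item 6: 1
  item 9: 6
Sum = 6 + 6 + 1 + 6 = 19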